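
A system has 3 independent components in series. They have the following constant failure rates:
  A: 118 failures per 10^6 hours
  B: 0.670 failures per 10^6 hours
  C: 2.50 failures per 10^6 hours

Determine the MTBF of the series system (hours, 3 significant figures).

8250

Series of exponential components: λ_sys = Σ λ_i
λ_sys = 0.000118 + 0.000000670 + 0.00000250 = 1.2117e-04 /h
MTBF = 1 / λ_sys = 8250 h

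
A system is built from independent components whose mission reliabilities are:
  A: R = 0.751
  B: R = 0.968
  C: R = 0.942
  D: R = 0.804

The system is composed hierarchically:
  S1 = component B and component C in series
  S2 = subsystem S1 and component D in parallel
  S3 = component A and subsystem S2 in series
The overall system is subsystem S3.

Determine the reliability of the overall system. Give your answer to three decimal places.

Series (B and C): 0.96800 × 0.94200 = 0.91186
Parallel ([0.91186] and D): 1 − (1 − 0.91186)(1 − 0.80400) = 0.98272
Series (A and [0.98272]): 0.75100 × 0.98272 = 0.738

0.738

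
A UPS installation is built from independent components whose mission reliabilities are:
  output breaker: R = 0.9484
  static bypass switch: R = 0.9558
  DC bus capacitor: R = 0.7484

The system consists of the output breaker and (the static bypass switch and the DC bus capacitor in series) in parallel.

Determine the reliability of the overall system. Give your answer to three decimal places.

0.985

Series (static bypass switch and DC bus capacitor): 0.95580 × 0.74840 = 0.71532
Parallel (output breaker and [0.71532]): 1 − (1 − 0.94840)(1 − 0.71532) = 0.985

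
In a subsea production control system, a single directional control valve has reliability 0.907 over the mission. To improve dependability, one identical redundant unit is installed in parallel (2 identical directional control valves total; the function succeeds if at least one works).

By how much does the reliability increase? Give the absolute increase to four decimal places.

0.0844

R_before = 0.907
R_after = 1 − (1 − 0.907)^2 = 0.9914
ΔR = 0.9914 − 0.907 = 0.0844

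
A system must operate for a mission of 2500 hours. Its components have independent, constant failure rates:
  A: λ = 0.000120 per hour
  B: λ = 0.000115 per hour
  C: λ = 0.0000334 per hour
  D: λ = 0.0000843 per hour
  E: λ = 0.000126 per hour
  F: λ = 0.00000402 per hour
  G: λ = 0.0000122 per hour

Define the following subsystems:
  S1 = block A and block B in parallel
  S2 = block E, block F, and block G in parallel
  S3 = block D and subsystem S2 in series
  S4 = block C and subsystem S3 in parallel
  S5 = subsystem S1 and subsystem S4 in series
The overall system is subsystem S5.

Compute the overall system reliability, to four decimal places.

0.9210

R(A) = exp(−0.000120 × 2500) = 0.740818
R(B) = exp(−0.000115 × 2500) = 0.750137
R(C) = exp(−0.0000334 × 2500) = 0.919891
R(D) = exp(−0.0000843 × 2500) = 0.809977
R(E) = exp(−0.000126 × 2500) = 0.729789
R(F) = exp(−0.00000402 × 2500) = 0.990000
R(G) = exp(−0.0000122 × 2500) = 0.969960
Parallel (A and B): 1 − (1 − 0.740818)(1 − 0.750137) = 0.935240
Parallel (E, F, and G): 1 − (1 − 0.729789)(1 − 0.990000)(1 − 0.969960) = 0.999919
Series (D and [0.999919]): 0.809977 × 0.999919 = 0.809911
Parallel (C and [0.809911]): 1 − (1 − 0.919891)(1 − 0.809911) = 0.984772
Series ([0.935240] and [0.984772]): 0.935240 × 0.984772 = 0.9210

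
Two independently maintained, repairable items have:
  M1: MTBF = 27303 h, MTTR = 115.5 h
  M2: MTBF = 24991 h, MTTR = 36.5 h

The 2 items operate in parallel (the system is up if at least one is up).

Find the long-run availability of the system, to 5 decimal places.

0.99999

A(M1) = MTBF/(MTBF+MTTR) = 27303/(27303+115.5) = 0.995788
A(M2) = MTBF/(MTBF+MTTR) = 24991/(24991+36.5) = 0.998542
Parallel availability: 1 − (1 − 0.995788)(1 − 0.998542) = 0.99999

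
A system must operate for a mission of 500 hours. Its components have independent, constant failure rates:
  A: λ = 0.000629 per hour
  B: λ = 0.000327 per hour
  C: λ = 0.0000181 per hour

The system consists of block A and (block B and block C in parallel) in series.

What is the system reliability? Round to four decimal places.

R(A) = exp(−0.000629 × 500) = 0.730154
R(B) = exp(−0.000327 × 500) = 0.849166
R(C) = exp(−0.0000181 × 500) = 0.990991
Parallel (B and C): 1 − (1 − 0.849166)(1 − 0.990991) = 0.998641
Series (A and [0.998641]): 0.730154 × 0.998641 = 0.7292

0.7292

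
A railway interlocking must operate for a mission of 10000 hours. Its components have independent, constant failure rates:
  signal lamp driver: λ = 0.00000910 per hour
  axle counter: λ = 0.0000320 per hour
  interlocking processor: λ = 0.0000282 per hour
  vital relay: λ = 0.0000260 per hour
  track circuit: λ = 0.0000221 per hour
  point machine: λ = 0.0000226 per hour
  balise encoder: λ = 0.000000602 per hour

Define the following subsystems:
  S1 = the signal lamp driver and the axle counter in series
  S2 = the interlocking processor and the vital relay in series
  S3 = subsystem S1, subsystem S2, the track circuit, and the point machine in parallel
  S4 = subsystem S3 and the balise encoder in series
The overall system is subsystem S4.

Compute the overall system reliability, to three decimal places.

R(signal lamp driver) = exp(−0.00000910 × 10000) = 0.91302
R(axle counter) = exp(−0.0000320 × 10000) = 0.72615
R(interlocking processor) = exp(−0.0000282 × 10000) = 0.75427
R(vital relay) = exp(−0.0000260 × 10000) = 0.77105
R(track circuit) = exp(−0.0000221 × 10000) = 0.80172
R(point machine) = exp(−0.0000226 × 10000) = 0.79772
R(balise encoder) = exp(−0.000000602 × 10000) = 0.99400
Series (signal lamp driver and axle counter): 0.91302 × 0.72615 = 0.66299
Series (interlocking processor and vital relay): 0.75427 × 0.77105 = 0.58158
Parallel ([0.66299], [0.58158], track circuit, and point machine): 1 − (1 − 0.66299)(1 − 0.58158)(1 − 0.80172)(1 − 0.79772) = 0.99434
Series ([0.99434] and balise encoder): 0.99434 × 0.99400 = 0.988

0.988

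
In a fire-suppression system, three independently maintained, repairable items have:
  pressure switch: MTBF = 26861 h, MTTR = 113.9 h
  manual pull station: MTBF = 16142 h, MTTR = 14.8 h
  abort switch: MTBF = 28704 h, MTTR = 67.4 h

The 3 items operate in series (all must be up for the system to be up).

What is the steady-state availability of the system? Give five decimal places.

0.99253

A(pressure switch) = MTBF/(MTBF+MTTR) = 26861/(26861+113.9) = 0.995778
A(manual pull station) = MTBF/(MTBF+MTTR) = 16142/(16142+14.8) = 0.999084
A(abort switch) = MTBF/(MTBF+MTTR) = 28704/(28704+67.4) = 0.997657
Series availability: 0.995778 × 0.999084 × 0.997657 = 0.99253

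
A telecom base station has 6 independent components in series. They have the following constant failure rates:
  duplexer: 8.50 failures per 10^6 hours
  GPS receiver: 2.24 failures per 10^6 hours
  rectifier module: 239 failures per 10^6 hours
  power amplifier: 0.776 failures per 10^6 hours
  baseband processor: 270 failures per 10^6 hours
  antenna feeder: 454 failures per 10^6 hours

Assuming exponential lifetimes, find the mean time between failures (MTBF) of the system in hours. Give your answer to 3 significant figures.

1030

Series of exponential components: λ_sys = Σ λ_i
λ_sys = 0.00000850 + 0.00000224 + 0.000239 + 0.000000776 + 0.000270 + 0.000454 = 9.7452e-04 /h
MTBF = 1 / λ_sys = 1030 h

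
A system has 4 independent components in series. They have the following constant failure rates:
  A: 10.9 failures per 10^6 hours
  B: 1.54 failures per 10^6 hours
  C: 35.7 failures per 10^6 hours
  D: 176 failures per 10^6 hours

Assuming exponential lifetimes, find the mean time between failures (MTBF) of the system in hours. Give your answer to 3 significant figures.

4460

Series of exponential components: λ_sys = Σ λ_i
λ_sys = 0.0000109 + 0.00000154 + 0.0000357 + 0.000176 = 2.2414e-04 /h
MTBF = 1 / λ_sys = 4460 h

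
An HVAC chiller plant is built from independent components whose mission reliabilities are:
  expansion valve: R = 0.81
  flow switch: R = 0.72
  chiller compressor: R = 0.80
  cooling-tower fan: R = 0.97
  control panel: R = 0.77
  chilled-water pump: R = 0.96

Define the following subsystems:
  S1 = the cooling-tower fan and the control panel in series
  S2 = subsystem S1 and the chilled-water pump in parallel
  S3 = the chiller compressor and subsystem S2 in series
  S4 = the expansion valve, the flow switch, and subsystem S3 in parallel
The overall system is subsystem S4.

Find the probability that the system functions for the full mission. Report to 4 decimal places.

Series (cooling-tower fan and control panel): 0.970000 × 0.770000 = 0.746900
Parallel ([0.746900] and chilled-water pump): 1 − (1 − 0.746900)(1 − 0.960000) = 0.989876
Series (chiller compressor and [0.989876]): 0.800000 × 0.989876 = 0.791901
Parallel (expansion valve, flow switch, and [0.791901]): 1 − (1 − 0.810000)(1 − 0.720000)(1 − 0.791901) = 0.9889

0.9889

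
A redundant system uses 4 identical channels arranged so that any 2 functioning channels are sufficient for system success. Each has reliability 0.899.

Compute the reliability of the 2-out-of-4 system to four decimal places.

0.9962

R = Σ_{i=2}^{4} C(4,i) p^i (1−p)^{4−i} with p = 0.899
C(4,2)·0.899^2·0.101^2 = 0.049467
C(4,3)·0.899^3·0.101^1 = 0.293535
C(4,4)·0.899^4·0.101^0 = 0.653189
Sum = 0.9962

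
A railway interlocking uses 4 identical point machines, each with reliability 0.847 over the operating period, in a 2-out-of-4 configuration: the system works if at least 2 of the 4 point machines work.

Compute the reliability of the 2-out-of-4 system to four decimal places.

0.9873

R = Σ_{i=2}^{4} C(4,i) p^i (1−p)^{4−i} with p = 0.847
C(4,2)·0.847^2·0.153^2 = 0.100763
C(4,3)·0.847^3·0.153^1 = 0.371879
C(4,4)·0.847^4·0.153^0 = 0.514676
Sum = 0.9873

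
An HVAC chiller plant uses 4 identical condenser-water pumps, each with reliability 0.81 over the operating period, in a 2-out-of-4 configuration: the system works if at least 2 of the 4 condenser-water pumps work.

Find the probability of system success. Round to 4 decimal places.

0.9765

R = Σ_{i=2}^{4} C(4,i) p^i (1−p)^{4−i} with p = 0.81
C(4,2)·0.81^2·0.19^2 = 0.142111
C(4,3)·0.81^3·0.19^1 = 0.403895
C(4,4)·0.81^4·0.19^0 = 0.430467
Sum = 0.9765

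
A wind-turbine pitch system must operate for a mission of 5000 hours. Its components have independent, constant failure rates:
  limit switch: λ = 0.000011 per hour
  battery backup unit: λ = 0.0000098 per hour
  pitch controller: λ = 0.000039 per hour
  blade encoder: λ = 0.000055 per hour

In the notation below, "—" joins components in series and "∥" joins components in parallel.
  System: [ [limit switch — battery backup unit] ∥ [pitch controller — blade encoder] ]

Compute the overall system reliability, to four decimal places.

0.9630

R(limit switch) = exp(−0.000011 × 5000) = 0.946485
R(battery backup unit) = exp(−0.0000098 × 5000) = 0.952181
R(pitch controller) = exp(−0.000039 × 5000) = 0.822835
R(blade encoder) = exp(−0.000055 × 5000) = 0.759572
Series (limit switch and battery backup unit): 0.946485 × 0.952181 = 0.901225
Series (pitch controller and blade encoder): 0.822835 × 0.759572 = 0.625002
Parallel ([0.901225] and [0.625002]): 1 − (1 − 0.901225)(1 − 0.625002) = 0.9630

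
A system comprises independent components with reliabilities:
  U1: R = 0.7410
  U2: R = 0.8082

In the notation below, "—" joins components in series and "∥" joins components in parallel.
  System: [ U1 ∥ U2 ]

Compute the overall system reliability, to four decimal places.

0.9503

Parallel (U1 and U2): 1 − (1 − 0.741000)(1 − 0.808200) = 0.9503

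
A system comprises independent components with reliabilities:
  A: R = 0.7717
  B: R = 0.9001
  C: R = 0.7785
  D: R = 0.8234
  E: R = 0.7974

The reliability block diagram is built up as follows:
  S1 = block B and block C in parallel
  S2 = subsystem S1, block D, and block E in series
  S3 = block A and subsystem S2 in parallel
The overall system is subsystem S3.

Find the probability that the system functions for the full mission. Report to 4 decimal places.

0.9183

Parallel (B and C): 1 − (1 − 0.900100)(1 − 0.778500) = 0.977872
Series ([0.977872], D, and E): 0.977872 × 0.823400 × 0.797400 = 0.642050
Parallel (A and [0.642050]): 1 − (1 − 0.771700)(1 − 0.642050) = 0.9183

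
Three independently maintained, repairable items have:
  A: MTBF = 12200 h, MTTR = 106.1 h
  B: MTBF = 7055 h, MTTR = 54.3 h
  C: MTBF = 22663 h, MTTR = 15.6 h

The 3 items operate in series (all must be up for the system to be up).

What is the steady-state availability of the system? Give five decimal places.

A(A) = MTBF/(MTBF+MTTR) = 12200/(12200+106.1) = 0.991378
A(B) = MTBF/(MTBF+MTTR) = 7055/(7055+54.3) = 0.992362
A(C) = MTBF/(MTBF+MTTR) = 22663/(22663+15.6) = 0.999312
Series availability: 0.991378 × 0.992362 × 0.999312 = 0.98313

0.98313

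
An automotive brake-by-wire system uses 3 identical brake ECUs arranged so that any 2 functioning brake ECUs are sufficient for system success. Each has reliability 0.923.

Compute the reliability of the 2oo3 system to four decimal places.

R = Σ_{i=2}^{3} C(3,i) p^i (1−p)^{3−i} with p = 0.923
C(3,2)·0.923^2·0.077^1 = 0.196796
C(3,3)·0.923^3·0.077^0 = 0.786330
Sum = 0.9831

0.9831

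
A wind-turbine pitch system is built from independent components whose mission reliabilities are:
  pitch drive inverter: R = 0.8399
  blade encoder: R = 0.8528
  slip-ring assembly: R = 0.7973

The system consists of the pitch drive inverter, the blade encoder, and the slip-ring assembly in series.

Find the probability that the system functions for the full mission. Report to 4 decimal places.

Series (pitch drive inverter, blade encoder, and slip-ring assembly): 0.839900 × 0.852800 × 0.797300 = 0.5711

0.5711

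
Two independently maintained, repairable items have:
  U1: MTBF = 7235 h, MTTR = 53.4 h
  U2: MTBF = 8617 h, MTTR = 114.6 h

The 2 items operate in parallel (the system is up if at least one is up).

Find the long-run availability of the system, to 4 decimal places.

A(U1) = MTBF/(MTBF+MTTR) = 7235/(7235+53.4) = 0.992673
A(U2) = MTBF/(MTBF+MTTR) = 8617/(8617+114.6) = 0.986875
Parallel availability: 1 − (1 − 0.992673)(1 − 0.986875) = 0.9999

0.9999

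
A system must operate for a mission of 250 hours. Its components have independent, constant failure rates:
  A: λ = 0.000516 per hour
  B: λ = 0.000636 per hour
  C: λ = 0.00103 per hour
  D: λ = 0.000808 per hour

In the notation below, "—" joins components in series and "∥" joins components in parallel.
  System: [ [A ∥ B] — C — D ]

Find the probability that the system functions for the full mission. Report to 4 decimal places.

R(A) = exp(−0.000516 × 250) = 0.878974
R(B) = exp(−0.000636 × 250) = 0.852996
R(C) = exp(−0.00103 × 250) = 0.772982
R(D) = exp(−0.000808 × 250) = 0.817095
Parallel (A and B): 1 − (1 − 0.878974)(1 − 0.852996) = 0.982209
Series ([0.982209], C, and D): 0.982209 × 0.772982 × 0.817095 = 0.6204

0.6204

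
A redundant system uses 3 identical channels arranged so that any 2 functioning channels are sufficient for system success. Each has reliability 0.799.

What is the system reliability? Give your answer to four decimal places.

R = Σ_{i=2}^{3} C(3,i) p^i (1−p)^{3−i} with p = 0.799
C(3,2)·0.799^2·0.201^1 = 0.384956
C(3,3)·0.799^3·0.201^0 = 0.510082
Sum = 0.8950

0.8950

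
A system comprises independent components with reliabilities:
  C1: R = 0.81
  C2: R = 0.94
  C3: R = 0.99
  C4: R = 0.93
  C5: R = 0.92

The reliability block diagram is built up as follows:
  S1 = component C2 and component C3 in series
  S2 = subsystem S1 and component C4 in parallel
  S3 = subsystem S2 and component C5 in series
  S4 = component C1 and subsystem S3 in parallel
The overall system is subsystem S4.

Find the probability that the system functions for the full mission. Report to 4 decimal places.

Series (C2 and C3): 0.940000 × 0.990000 = 0.930600
Parallel ([0.930600] and C4): 1 − (1 − 0.930600)(1 − 0.930000) = 0.995142
Series ([0.995142] and C5): 0.995142 × 0.920000 = 0.915531
Parallel (C1 and [0.915531]): 1 − (1 − 0.810000)(1 − 0.915531) = 0.9840

0.9840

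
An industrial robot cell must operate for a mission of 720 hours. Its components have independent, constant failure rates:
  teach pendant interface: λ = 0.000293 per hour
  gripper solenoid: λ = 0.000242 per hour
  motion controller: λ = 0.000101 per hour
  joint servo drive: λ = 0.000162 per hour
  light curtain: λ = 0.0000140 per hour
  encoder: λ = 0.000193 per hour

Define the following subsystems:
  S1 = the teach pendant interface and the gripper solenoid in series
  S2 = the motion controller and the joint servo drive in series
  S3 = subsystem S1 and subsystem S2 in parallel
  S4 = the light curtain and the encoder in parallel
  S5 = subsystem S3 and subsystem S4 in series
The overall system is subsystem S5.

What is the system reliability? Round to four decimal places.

0.9436

R(teach pendant interface) = exp(−0.000293 × 720) = 0.809806
R(gripper solenoid) = exp(−0.000242 × 720) = 0.840095
R(motion controller) = exp(−0.000101 × 720) = 0.929861
R(joint servo drive) = exp(−0.000162 × 720) = 0.889906
R(light curtain) = exp(−0.0000140 × 720) = 0.989971
R(encoder) = exp(−0.000193 × 720) = 0.870263
Series (teach pendant interface and gripper solenoid): 0.809806 × 0.840095 = 0.680314
Series (motion controller and joint servo drive): 0.929861 × 0.889906 = 0.827489
Parallel ([0.680314] and [0.827489]): 1 − (1 − 0.680314)(1 − 0.827489) = 0.944851
Parallel (light curtain and encoder): 1 − (1 − 0.989971)(1 − 0.870263) = 0.998699
Series ([0.944851] and [0.998699]): 0.944851 × 0.998699 = 0.9436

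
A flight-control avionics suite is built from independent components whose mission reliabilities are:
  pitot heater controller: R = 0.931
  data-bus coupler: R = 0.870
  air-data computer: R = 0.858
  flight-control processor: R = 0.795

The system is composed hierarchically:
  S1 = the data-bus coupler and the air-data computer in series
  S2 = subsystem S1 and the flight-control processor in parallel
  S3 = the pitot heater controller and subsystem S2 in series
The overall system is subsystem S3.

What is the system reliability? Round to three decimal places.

Series (data-bus coupler and air-data computer): 0.87000 × 0.85800 = 0.74646
Parallel ([0.74646] and flight-control processor): 1 − (1 − 0.74646)(1 − 0.79500) = 0.94802
Series (pitot heater controller and [0.94802]): 0.93100 × 0.94802 = 0.883

0.883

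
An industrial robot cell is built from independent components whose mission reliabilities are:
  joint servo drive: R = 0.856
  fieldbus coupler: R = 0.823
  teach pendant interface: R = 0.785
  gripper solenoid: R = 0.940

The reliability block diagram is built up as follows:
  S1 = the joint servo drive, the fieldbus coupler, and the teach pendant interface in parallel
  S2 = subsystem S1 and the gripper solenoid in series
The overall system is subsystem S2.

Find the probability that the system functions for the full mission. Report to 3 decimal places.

Parallel (joint servo drive, fieldbus coupler, and teach pendant interface): 1 − (1 − 0.85600)(1 − 0.82300)(1 − 0.78500) = 0.99452
Series ([0.99452] and gripper solenoid): 0.99452 × 0.94000 = 0.935

0.935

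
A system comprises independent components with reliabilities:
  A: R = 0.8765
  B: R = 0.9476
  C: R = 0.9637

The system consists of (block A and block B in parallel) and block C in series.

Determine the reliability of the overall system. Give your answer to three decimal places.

0.957

Parallel (A and B): 1 − (1 − 0.87650)(1 − 0.94760) = 0.99353
Series ([0.99353] and C): 0.99353 × 0.96370 = 0.957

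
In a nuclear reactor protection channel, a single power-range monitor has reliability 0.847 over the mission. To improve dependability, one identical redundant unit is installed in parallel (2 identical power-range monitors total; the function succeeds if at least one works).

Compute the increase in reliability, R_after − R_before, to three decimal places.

R_before = 0.847
R_after = 1 − (1 − 0.847)^2 = 0.977
ΔR = 0.977 − 0.847 = 0.130

0.130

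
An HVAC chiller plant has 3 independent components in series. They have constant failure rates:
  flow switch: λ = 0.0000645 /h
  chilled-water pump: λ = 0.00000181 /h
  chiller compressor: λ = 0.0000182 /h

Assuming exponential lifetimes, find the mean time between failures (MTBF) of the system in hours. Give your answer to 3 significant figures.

Series of exponential components: λ_sys = Σ λ_i
λ_sys = 0.0000645 + 0.00000181 + 0.0000182 = 8.4510e-05 /h
MTBF = 1 / λ_sys = 11800 h

11800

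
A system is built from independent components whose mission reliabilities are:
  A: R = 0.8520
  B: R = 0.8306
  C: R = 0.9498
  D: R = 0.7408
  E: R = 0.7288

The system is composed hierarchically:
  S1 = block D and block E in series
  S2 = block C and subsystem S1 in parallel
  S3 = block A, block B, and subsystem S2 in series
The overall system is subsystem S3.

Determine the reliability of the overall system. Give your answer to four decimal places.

Series (D and E): 0.740800 × 0.728800 = 0.539895
Parallel (C and [0.539895]): 1 − (1 − 0.949800)(1 − 0.539895) = 0.976903
Series (A, B, and [0.976903]): 0.852000 × 0.830600 × 0.976903 = 0.6913

0.6913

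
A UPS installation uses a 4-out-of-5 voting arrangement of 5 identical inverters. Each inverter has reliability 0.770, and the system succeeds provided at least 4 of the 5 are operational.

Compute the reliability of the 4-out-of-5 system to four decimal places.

R = Σ_{i=4}^{5} C(5,i) p^i (1−p)^{5−i} with p = 0.770
C(5,4)·0.770^4·0.230^1 = 0.404260
C(5,5)·0.770^5·0.230^0 = 0.270678
Sum = 0.6749

0.6749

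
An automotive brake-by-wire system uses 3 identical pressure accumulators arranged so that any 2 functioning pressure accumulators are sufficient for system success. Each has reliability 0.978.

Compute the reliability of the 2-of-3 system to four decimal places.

0.9986

R = Σ_{i=2}^{3} C(3,i) p^i (1−p)^{3−i} with p = 0.978
C(3,2)·0.978^2·0.022^1 = 0.063128
C(3,3)·0.978^3·0.022^0 = 0.935441
Sum = 0.9986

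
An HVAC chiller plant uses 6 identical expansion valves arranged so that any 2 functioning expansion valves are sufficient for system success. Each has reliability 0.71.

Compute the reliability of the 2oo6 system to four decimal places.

R = Σ_{i=2}^{6} C(6,i) p^i (1−p)^{6−i} with p = 0.71
C(6,2)·0.71^2·0.29^4 = 0.053481
C(6,3)·0.71^3·0.29^3 = 0.174582
C(6,4)·0.71^4·0.29^2 = 0.320568
C(6,5)·0.71^5·0.29^1 = 0.313936
C(6,6)·0.71^6·0.29^0 = 0.128100
Sum = 0.9907

0.9907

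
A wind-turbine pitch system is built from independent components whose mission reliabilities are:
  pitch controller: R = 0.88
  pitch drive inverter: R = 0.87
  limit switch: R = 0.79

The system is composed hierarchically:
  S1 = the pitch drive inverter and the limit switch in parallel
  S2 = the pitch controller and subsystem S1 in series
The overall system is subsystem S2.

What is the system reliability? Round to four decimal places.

Parallel (pitch drive inverter and limit switch): 1 − (1 − 0.870000)(1 − 0.790000) = 0.972700
Series (pitch controller and [0.972700]): 0.880000 × 0.972700 = 0.8560

0.8560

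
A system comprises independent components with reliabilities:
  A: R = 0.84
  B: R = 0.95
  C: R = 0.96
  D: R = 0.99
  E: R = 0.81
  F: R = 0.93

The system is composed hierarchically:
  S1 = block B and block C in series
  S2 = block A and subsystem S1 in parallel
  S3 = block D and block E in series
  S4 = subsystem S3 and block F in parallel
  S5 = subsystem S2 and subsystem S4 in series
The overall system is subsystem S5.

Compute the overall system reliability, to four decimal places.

Series (B and C): 0.950000 × 0.960000 = 0.912000
Parallel (A and [0.912000]): 1 − (1 − 0.840000)(1 − 0.912000) = 0.985920
Series (D and E): 0.990000 × 0.810000 = 0.801900
Parallel ([0.801900] and F): 1 − (1 − 0.801900)(1 − 0.930000) = 0.986133
Series ([0.985920] and [0.986133]): 0.985920 × 0.986133 = 0.9722

0.9722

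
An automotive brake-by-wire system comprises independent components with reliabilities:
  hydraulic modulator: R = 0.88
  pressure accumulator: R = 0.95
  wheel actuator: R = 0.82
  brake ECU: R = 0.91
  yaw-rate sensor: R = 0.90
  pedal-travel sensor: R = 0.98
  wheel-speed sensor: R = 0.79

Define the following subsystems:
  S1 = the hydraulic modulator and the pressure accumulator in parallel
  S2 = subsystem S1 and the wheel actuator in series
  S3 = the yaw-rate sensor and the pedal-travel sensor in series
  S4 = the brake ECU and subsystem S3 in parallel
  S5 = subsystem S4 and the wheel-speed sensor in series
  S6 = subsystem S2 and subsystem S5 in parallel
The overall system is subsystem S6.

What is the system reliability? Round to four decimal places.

0.9596

Parallel (hydraulic modulator and pressure accumulator): 1 − (1 − 0.880000)(1 − 0.950000) = 0.994000
Series ([0.994000] and wheel actuator): 0.994000 × 0.820000 = 0.815080
Series (yaw-rate sensor and pedal-travel sensor): 0.900000 × 0.980000 = 0.882000
Parallel (brake ECU and [0.882000]): 1 − (1 − 0.910000)(1 − 0.882000) = 0.989380
Series ([0.989380] and wheel-speed sensor): 0.989380 × 0.790000 = 0.781610
Parallel ([0.815080] and [0.781610]): 1 − (1 − 0.815080)(1 − 0.781610) = 0.9596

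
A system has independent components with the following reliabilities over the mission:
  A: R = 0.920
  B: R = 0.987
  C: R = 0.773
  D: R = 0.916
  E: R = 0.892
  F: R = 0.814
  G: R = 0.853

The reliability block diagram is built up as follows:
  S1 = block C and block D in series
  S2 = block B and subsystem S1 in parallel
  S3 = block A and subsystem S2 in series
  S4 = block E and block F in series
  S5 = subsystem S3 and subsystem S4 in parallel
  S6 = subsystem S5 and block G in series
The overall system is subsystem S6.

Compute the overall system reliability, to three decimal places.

0.833

Series (C and D): 0.77300 × 0.91600 = 0.70807
Parallel (B and [0.70807]): 1 − (1 − 0.98700)(1 − 0.70807) = 0.99620
Series (A and [0.99620]): 0.92000 × 0.99620 = 0.91650
Series (E and F): 0.89200 × 0.81400 = 0.72609
Parallel ([0.91650] and [0.72609]): 1 − (1 − 0.91650)(1 − 0.72609) = 0.97713
Series ([0.97713] and G): 0.97713 × 0.85300 = 0.833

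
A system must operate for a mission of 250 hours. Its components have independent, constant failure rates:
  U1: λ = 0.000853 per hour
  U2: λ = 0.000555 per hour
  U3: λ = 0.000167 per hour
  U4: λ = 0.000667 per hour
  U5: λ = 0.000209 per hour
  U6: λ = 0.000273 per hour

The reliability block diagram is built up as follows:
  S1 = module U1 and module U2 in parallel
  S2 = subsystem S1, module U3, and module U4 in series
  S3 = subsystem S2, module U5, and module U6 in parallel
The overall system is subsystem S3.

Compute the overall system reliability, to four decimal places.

0.9993

R(U1) = exp(−0.000853 × 250) = 0.807954
R(U2) = exp(−0.000555 × 250) = 0.870446
R(U3) = exp(−0.000167 × 250) = 0.959110
R(U4) = exp(−0.000667 × 250) = 0.846411
R(U5) = exp(−0.000209 × 250) = 0.949092
R(U6) = exp(−0.000273 × 250) = 0.934027
Parallel (U1 and U2): 1 − (1 − 0.807954)(1 − 0.870446) = 0.975120
Series ([0.975120], U3, and U4): 0.975120 × 0.959110 × 0.846411 = 0.791604
Parallel ([0.791604], U5, and U6): 1 − (1 − 0.791604)(1 − 0.949092)(1 − 0.934027) = 0.9993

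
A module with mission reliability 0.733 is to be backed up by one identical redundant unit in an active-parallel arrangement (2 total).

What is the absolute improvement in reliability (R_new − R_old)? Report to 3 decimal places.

0.196

R_before = 0.733
R_after = 1 − (1 − 0.733)^2 = 0.929
ΔR = 0.929 − 0.733 = 0.196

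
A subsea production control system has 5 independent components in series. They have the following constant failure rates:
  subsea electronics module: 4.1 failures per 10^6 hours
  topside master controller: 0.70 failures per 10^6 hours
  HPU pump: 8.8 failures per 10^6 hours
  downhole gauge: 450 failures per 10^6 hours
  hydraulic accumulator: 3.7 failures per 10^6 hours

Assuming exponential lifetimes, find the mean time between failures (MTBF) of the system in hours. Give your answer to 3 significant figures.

Series of exponential components: λ_sys = Σ λ_i
λ_sys = 0.0000041 + 0.00000070 + 0.0000088 + 0.00045 + 0.0000037 = 4.6730e-04 /h
MTBF = 1 / λ_sys = 2140 h

2140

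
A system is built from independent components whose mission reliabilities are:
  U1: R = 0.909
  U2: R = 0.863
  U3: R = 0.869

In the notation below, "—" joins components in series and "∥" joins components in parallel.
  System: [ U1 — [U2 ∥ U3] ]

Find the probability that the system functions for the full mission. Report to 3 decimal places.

0.893

Parallel (U2 and U3): 1 − (1 − 0.86300)(1 − 0.86900) = 0.98205
Series (U1 and [0.98205]): 0.90900 × 0.98205 = 0.893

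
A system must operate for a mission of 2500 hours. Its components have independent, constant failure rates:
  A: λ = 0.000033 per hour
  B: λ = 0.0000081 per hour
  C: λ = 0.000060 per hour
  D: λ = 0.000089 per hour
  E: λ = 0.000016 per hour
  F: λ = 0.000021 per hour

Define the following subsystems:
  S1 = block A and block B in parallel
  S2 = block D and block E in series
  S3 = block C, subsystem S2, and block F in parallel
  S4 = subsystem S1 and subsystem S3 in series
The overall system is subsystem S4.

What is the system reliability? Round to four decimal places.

R(A) = exp(−0.000033 × 2500) = 0.920811
R(B) = exp(−0.0000081 × 2500) = 0.979954
R(C) = exp(−0.000060 × 2500) = 0.860708
R(D) = exp(−0.000089 × 2500) = 0.800515
R(E) = exp(−0.000016 × 2500) = 0.960789
R(F) = exp(−0.000021 × 2500) = 0.948854
Parallel (A and B): 1 − (1 − 0.920811)(1 − 0.979954) = 0.998413
Series (D and E): 0.800515 × 0.960789 = 0.769126
Parallel (C, [0.769126], and F): 1 − (1 − 0.860708)(1 − 0.769126)(1 − 0.948854) = 0.998355
Series ([0.998413] and [0.998355]): 0.998413 × 0.998355 = 0.9968

0.9968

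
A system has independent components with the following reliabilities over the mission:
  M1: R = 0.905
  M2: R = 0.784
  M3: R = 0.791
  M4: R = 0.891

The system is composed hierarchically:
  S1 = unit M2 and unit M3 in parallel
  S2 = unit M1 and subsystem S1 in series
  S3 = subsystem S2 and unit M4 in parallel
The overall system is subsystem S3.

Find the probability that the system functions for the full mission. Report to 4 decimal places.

Parallel (M2 and M3): 1 − (1 − 0.784000)(1 − 0.791000) = 0.954856
Series (M1 and [0.954856]): 0.905000 × 0.954856 = 0.864145
Parallel ([0.864145] and M4): 1 − (1 − 0.864145)(1 − 0.891000) = 0.9852

0.9852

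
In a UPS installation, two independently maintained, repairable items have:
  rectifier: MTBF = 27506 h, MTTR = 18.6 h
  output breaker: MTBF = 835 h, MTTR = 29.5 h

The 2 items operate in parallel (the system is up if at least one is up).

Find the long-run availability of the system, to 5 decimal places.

A(rectifier) = MTBF/(MTBF+MTTR) = 27506/(27506+18.6) = 0.999324
A(output breaker) = MTBF/(MTBF+MTTR) = 835/(835+29.5) = 0.965876
Parallel availability: 1 − (1 − 0.999324)(1 − 0.965876) = 0.99998

0.99998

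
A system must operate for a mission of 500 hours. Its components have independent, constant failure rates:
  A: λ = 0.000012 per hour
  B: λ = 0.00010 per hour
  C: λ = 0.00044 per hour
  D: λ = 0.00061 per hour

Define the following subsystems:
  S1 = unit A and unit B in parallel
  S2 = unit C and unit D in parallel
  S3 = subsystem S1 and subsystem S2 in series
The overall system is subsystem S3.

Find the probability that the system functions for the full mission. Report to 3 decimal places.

0.948

R(A) = exp(−0.000012 × 500) = 0.99402
R(B) = exp(−0.00010 × 500) = 0.95123
R(C) = exp(−0.00044 × 500) = 0.80252
R(D) = exp(−0.00061 × 500) = 0.73712
Parallel (A and B): 1 − (1 − 0.99402)(1 − 0.95123) = 0.99971
Parallel (C and D): 1 − (1 − 0.80252)(1 − 0.73712) = 0.94809
Series ([0.99971] and [0.94809]): 0.99971 × 0.94809 = 0.948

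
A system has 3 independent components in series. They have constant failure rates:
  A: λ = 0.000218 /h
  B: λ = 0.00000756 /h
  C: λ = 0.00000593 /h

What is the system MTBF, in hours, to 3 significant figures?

Series of exponential components: λ_sys = Σ λ_i
λ_sys = 0.000218 + 0.00000756 + 0.00000593 = 2.3149e-04 /h
MTBF = 1 / λ_sys = 4320 h

4320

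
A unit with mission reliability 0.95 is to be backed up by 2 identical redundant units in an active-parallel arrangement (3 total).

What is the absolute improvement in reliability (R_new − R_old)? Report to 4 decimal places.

R_before = 0.95
R_after = 1 − (1 − 0.95)^3 = 0.9999
ΔR = 0.9999 − 0.95 = 0.0499

0.0499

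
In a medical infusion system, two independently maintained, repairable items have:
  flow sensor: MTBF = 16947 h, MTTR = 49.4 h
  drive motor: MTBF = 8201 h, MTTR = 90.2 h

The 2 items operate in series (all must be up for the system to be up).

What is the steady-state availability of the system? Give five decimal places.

0.98625

A(flow sensor) = MTBF/(MTBF+MTTR) = 16947/(16947+49.4) = 0.997094
A(drive motor) = MTBF/(MTBF+MTTR) = 8201/(8201+90.2) = 0.989121
Series availability: 0.997094 × 0.989121 = 0.98625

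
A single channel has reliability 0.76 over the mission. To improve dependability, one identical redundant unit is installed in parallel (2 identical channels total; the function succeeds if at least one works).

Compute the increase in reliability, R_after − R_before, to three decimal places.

R_before = 0.76
R_after = 1 − (1 − 0.76)^2 = 0.942
ΔR = 0.942 − 0.76 = 0.182

0.182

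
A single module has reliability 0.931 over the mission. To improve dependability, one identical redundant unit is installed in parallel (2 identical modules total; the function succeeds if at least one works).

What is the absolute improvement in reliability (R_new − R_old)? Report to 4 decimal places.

R_before = 0.931
R_after = 1 − (1 − 0.931)^2 = 0.9952
ΔR = 0.9952 − 0.931 = 0.0642

0.0642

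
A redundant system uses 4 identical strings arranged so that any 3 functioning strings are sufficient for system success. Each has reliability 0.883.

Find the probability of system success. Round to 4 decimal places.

0.9301

R = Σ_{i=3}^{4} C(4,i) p^i (1−p)^{4−i} with p = 0.883
C(4,3)·0.883^3·0.117^1 = 0.322202
C(4,4)·0.883^4·0.117^0 = 0.607915
Sum = 0.9301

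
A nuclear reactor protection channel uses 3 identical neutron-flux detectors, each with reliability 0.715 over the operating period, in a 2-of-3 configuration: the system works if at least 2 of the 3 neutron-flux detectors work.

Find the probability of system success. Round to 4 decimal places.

R = Σ_{i=2}^{3} C(3,i) p^i (1−p)^{3−i} with p = 0.715
C(3,2)·0.715^2·0.285^1 = 0.437097
C(3,3)·0.715^3·0.285^0 = 0.365526
Sum = 0.8026

0.8026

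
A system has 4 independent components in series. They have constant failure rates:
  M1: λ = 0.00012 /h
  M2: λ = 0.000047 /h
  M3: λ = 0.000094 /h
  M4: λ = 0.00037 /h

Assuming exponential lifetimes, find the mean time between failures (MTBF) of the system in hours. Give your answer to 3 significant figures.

Series of exponential components: λ_sys = Σ λ_i
λ_sys = 0.00012 + 0.000047 + 0.000094 + 0.00037 = 6.3100e-04 /h
MTBF = 1 / λ_sys = 1580 h

1580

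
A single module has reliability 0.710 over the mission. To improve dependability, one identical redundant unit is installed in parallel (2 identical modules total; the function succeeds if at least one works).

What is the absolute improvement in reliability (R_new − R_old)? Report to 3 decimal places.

0.206

R_before = 0.710
R_after = 1 − (1 − 0.710)^2 = 0.916
ΔR = 0.916 − 0.710 = 0.206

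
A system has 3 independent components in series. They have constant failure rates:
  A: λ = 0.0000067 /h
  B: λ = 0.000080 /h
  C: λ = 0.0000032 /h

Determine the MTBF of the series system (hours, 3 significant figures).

Series of exponential components: λ_sys = Σ λ_i
λ_sys = 0.0000067 + 0.000080 + 0.0000032 = 8.9900e-05 /h
MTBF = 1 / λ_sys = 11100 h

11100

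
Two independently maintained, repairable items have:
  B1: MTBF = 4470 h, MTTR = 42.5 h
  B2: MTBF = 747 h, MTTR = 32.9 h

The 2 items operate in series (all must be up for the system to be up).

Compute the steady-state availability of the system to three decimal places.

0.949

A(B1) = MTBF/(MTBF+MTTR) = 4470/(4470+42.5) = 0.990582
A(B2) = MTBF/(MTBF+MTTR) = 747/(747+32.9) = 0.957815
Series availability: 0.990582 × 0.957815 = 0.949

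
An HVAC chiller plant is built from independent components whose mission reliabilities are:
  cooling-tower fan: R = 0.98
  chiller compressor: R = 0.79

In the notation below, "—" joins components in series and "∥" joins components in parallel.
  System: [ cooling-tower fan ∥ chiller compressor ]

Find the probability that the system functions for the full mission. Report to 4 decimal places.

Parallel (cooling-tower fan and chiller compressor): 1 − (1 − 0.980000)(1 − 0.790000) = 0.9958

0.9958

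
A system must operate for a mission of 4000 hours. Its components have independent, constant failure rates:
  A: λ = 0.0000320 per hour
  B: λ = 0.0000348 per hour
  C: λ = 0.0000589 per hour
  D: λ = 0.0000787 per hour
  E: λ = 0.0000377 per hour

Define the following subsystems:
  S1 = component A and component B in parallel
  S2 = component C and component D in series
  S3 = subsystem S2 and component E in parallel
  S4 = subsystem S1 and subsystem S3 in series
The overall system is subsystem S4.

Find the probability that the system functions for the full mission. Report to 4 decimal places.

0.9261

R(A) = exp(−0.0000320 × 4000) = 0.879853
R(B) = exp(−0.0000348 × 4000) = 0.870054
R(C) = exp(−0.0000589 × 4000) = 0.790097
R(D) = exp(−0.0000787 × 4000) = 0.729935
R(E) = exp(−0.0000377 × 4000) = 0.860020
Parallel (A and B): 1 − (1 − 0.879853)(1 − 0.870054) = 0.984387
Series (C and D): 0.790097 × 0.729935 = 0.576719
Parallel ([0.576719] and E): 1 − (1 − 0.576719)(1 − 0.860020) = 0.940749
Series ([0.984387] and [0.940749]): 0.984387 × 0.940749 = 0.9261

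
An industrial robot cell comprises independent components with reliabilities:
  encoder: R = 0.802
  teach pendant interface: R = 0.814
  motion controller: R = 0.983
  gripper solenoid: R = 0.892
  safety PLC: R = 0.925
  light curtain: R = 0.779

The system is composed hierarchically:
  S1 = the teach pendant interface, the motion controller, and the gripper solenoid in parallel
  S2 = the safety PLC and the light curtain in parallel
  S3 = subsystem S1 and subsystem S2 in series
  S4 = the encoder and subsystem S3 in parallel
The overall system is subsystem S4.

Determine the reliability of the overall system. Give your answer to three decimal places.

0.997

Parallel (teach pendant interface, motion controller, and gripper solenoid): 1 − (1 − 0.81400)(1 − 0.98300)(1 − 0.89200) = 0.99966
Parallel (safety PLC and light curtain): 1 − (1 − 0.92500)(1 − 0.77900) = 0.98343
Series ([0.99966] and [0.98343]): 0.99966 × 0.98343 = 0.98310
Parallel (encoder and [0.98310]): 1 − (1 − 0.80200)(1 − 0.98310) = 0.997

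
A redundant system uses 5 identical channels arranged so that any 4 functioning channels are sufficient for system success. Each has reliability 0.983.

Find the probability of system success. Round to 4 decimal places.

0.9972

R = Σ_{i=4}^{5} C(5,i) p^i (1−p)^{5−i} with p = 0.983
C(5,4)·0.983^4·0.017^1 = 0.079366
C(5,5)·0.983^5·0.017^0 = 0.917841
Sum = 0.9972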